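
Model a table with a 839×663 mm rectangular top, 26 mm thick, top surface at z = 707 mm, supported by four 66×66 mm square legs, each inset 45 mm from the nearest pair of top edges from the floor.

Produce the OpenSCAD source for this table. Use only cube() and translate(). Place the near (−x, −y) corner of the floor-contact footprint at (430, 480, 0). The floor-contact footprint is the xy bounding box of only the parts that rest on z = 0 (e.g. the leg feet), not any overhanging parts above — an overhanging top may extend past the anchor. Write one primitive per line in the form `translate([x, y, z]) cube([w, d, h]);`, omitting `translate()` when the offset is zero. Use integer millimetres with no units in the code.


translate([385, 435, 681]) cube([839, 663, 26]);
translate([430, 480, 0]) cube([66, 66, 681]);
translate([1113, 480, 0]) cube([66, 66, 681]);
translate([430, 987, 0]) cube([66, 66, 681]);
translate([1113, 987, 0]) cube([66, 66, 681]);


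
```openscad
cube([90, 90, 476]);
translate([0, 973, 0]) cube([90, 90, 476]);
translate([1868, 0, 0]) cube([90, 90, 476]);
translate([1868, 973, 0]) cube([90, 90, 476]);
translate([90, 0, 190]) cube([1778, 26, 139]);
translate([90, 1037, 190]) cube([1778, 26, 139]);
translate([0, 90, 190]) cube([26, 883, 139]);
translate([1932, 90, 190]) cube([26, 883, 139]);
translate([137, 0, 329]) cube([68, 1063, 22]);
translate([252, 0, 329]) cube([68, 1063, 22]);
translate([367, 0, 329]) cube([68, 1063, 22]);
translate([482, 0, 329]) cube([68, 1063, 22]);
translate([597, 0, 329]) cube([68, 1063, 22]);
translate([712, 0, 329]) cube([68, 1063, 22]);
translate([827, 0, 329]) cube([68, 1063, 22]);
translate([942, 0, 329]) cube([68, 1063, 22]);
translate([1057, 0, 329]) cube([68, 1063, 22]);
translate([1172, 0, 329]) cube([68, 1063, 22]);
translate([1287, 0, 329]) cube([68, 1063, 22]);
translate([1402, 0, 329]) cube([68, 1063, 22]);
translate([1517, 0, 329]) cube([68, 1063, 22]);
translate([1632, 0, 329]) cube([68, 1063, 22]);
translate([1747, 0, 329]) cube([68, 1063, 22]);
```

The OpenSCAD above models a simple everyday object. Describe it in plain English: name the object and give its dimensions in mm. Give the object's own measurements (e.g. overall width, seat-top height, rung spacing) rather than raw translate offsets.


A bed frame 1958 mm long (x) by 1063 mm wide (y). Four 90×90 mm corner posts, 476 mm tall, at the corners of the footprint. Four rails of 26 mm thickness and 139 mm height run between adjacent posts with their undersides at z = 190 mm, their outer faces flush with the outside of the frame (the two x-running rails run between the posts' inner faces; the two y-running rails run between the posts' inner faces). 15 slats, each 68 mm wide (x) and 22 mm thick, lie across the top of the two x-running rails, running the full 1063 mm width of the frame in y; along x they sit between the end posts with a 47 mm gap after the −x posts and between neighbouring slats, leaving 53 mm before the +x posts.


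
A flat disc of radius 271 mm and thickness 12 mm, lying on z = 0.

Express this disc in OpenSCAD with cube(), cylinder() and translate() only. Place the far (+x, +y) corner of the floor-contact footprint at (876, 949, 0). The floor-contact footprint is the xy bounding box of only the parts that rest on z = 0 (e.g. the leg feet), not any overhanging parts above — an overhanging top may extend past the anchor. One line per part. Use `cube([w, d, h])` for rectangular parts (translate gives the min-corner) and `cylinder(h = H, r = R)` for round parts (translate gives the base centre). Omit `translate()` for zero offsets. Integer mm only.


translate([605, 678, 0]) cylinder(h = 12, r = 271);


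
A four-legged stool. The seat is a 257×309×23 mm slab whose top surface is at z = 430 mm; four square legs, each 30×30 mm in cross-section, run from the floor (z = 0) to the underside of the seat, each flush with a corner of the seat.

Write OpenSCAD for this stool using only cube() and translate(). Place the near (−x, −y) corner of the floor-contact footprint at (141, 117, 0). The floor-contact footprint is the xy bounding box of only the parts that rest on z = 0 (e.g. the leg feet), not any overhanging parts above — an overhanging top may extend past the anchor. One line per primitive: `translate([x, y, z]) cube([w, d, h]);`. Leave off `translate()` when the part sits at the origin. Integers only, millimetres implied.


translate([141, 117, 407]) cube([257, 309, 23]);
translate([141, 117, 0]) cube([30, 30, 407]);
translate([368, 117, 0]) cube([30, 30, 407]);
translate([141, 396, 0]) cube([30, 30, 407]);
translate([368, 396, 0]) cube([30, 30, 407]);


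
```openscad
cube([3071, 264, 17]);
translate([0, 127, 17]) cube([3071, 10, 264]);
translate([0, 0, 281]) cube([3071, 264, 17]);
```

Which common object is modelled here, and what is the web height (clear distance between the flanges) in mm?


An I-beam. The web height is 264 mm.

Two wide flanges with a thin centred web — an I-beam. Overall 298 mm minus two 17 mm flanges gives a web of 298 − 2·17 = 264 mm.


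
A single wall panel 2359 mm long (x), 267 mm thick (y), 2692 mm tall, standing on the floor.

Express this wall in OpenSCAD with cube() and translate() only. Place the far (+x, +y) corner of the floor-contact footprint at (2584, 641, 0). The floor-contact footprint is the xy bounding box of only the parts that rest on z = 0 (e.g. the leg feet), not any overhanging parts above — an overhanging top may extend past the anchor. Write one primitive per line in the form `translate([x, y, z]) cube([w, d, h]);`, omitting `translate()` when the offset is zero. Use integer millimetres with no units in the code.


translate([225, 374, 0]) cube([2359, 267, 2692]);


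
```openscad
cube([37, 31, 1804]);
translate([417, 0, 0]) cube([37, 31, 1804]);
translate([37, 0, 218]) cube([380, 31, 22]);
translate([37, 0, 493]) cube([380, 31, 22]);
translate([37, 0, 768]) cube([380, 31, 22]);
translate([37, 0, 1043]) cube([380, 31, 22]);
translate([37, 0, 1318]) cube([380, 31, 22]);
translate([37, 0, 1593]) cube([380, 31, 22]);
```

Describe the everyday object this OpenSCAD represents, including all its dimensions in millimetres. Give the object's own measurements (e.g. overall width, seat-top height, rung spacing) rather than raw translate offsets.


A straight ladder. Two 37×31 mm vertical rails, 1804 mm tall, stand 454 mm apart (outside-to-outside) with their front faces coplanar on the −y side. 6 rungs, each 31 mm deep and 22 mm tall, span between the inner faces of the rails, front faces flush with the rails. The lowest rung's underside is at z = 218 mm and rungs are spaced 275 mm apart (underside to underside).


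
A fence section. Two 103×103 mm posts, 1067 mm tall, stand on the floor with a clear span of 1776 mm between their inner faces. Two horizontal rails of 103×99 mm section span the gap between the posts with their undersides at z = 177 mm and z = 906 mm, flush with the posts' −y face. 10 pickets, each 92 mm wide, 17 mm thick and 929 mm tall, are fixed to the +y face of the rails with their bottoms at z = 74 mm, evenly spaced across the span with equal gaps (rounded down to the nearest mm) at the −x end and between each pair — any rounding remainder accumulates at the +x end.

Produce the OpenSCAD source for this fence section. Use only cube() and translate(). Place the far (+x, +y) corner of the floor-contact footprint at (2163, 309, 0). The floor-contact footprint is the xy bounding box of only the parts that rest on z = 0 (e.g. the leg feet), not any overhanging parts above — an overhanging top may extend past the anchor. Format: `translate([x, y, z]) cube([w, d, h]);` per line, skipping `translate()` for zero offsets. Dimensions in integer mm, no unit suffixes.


translate([181, 206, 0]) cube([103, 103, 1067]);
translate([2060, 206, 0]) cube([103, 103, 1067]);
translate([284, 206, 177]) cube([1776, 103, 99]);
translate([284, 206, 906]) cube([1776, 103, 99]);
translate([361, 309, 74]) cube([92, 17, 929]);
translate([530, 309, 74]) cube([92, 17, 929]);
translate([699, 309, 74]) cube([92, 17, 929]);
translate([868, 309, 74]) cube([92, 17, 929]);
translate([1037, 309, 74]) cube([92, 17, 929]);
translate([1206, 309, 74]) cube([92, 17, 929]);
translate([1375, 309, 74]) cube([92, 17, 929]);
translate([1544, 309, 74]) cube([92, 17, 929]);
translate([1713, 309, 74]) cube([92, 17, 929]);
translate([1882, 309, 74]) cube([92, 17, 929]);


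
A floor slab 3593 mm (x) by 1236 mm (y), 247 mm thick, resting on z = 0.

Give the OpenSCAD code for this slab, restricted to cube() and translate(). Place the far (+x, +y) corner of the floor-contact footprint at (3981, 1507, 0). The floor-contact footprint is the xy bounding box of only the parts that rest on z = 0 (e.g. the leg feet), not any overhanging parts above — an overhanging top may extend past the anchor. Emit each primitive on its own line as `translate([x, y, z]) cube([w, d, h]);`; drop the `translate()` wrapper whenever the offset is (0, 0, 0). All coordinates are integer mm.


translate([388, 271, 0]) cube([3593, 1236, 247]);


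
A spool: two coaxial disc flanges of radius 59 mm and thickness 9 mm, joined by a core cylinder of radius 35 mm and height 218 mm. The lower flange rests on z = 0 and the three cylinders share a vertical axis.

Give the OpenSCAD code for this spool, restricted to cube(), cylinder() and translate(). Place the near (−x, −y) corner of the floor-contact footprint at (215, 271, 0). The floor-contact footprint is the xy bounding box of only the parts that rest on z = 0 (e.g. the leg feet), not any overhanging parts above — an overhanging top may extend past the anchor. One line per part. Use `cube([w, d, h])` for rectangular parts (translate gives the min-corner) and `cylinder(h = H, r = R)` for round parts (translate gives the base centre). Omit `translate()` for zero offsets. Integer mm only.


translate([274, 330, 0]) cylinder(h = 9, r = 59);
translate([274, 330, 9]) cylinder(h = 218, r = 35);
translate([274, 330, 227]) cylinder(h = 9, r = 59);


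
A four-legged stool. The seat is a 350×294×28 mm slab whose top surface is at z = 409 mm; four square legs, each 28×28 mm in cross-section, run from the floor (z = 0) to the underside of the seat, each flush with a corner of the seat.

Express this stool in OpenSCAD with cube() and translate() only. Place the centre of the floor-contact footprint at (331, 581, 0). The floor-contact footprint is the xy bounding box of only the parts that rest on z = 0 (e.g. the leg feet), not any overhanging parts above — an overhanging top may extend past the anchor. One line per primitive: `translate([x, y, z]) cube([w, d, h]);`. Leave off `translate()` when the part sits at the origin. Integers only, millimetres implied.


translate([156, 434, 381]) cube([350, 294, 28]);
translate([156, 434, 0]) cube([28, 28, 381]);
translate([478, 434, 0]) cube([28, 28, 381]);
translate([156, 700, 0]) cube([28, 28, 381]);
translate([478, 700, 0]) cube([28, 28, 381]);


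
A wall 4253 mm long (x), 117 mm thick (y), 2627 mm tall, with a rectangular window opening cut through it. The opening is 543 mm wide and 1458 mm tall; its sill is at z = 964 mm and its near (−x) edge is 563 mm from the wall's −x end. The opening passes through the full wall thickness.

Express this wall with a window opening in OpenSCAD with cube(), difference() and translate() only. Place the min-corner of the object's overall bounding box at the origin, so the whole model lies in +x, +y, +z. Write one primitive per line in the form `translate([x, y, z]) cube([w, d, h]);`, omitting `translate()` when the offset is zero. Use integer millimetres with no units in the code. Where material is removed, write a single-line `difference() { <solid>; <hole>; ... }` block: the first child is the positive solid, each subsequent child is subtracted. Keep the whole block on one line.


difference() { cube([4253, 117, 2627]); translate([563, 0, 964]) cube([543, 117, 1458]); }


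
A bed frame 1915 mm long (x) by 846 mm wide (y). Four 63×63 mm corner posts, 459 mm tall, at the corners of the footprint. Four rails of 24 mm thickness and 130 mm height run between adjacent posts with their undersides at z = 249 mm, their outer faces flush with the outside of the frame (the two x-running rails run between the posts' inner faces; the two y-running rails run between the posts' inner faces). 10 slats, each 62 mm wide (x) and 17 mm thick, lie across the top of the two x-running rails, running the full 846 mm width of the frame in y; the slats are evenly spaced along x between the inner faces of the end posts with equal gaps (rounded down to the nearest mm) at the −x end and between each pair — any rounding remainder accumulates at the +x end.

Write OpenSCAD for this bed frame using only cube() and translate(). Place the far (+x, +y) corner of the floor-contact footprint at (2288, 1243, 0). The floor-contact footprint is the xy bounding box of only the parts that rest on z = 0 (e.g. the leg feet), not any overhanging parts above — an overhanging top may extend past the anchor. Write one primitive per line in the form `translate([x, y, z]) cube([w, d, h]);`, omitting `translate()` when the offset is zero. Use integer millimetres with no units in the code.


translate([373, 397, 0]) cube([63, 63, 459]);
translate([373, 1180, 0]) cube([63, 63, 459]);
translate([2225, 397, 0]) cube([63, 63, 459]);
translate([2225, 1180, 0]) cube([63, 63, 459]);
translate([436, 397, 249]) cube([1789, 24, 130]);
translate([436, 1219, 249]) cube([1789, 24, 130]);
translate([373, 460, 249]) cube([24, 720, 130]);
translate([2264, 460, 249]) cube([24, 720, 130]);
translate([542, 397, 379]) cube([62, 846, 17]);
translate([710, 397, 379]) cube([62, 846, 17]);
translate([878, 397, 379]) cube([62, 846, 17]);
translate([1046, 397, 379]) cube([62, 846, 17]);
translate([1214, 397, 379]) cube([62, 846, 17]);
translate([1382, 397, 379]) cube([62, 846, 17]);
translate([1550, 397, 379]) cube([62, 846, 17]);
translate([1718, 397, 379]) cube([62, 846, 17]);
translate([1886, 397, 379]) cube([62, 846, 17]);
translate([2054, 397, 379]) cube([62, 846, 17]);


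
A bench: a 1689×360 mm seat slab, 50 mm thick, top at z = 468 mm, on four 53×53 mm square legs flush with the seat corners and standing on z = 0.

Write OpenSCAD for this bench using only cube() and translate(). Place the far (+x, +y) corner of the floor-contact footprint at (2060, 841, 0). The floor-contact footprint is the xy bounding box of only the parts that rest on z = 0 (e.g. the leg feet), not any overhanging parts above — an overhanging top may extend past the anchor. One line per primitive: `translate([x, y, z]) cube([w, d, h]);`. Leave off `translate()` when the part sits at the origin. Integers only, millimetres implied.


translate([371, 481, 418]) cube([1689, 360, 50]);
translate([371, 481, 0]) cube([53, 53, 418]);
translate([371, 788, 0]) cube([53, 53, 418]);
translate([2007, 481, 0]) cube([53, 53, 418]);
translate([2007, 788, 0]) cube([53, 53, 418]);


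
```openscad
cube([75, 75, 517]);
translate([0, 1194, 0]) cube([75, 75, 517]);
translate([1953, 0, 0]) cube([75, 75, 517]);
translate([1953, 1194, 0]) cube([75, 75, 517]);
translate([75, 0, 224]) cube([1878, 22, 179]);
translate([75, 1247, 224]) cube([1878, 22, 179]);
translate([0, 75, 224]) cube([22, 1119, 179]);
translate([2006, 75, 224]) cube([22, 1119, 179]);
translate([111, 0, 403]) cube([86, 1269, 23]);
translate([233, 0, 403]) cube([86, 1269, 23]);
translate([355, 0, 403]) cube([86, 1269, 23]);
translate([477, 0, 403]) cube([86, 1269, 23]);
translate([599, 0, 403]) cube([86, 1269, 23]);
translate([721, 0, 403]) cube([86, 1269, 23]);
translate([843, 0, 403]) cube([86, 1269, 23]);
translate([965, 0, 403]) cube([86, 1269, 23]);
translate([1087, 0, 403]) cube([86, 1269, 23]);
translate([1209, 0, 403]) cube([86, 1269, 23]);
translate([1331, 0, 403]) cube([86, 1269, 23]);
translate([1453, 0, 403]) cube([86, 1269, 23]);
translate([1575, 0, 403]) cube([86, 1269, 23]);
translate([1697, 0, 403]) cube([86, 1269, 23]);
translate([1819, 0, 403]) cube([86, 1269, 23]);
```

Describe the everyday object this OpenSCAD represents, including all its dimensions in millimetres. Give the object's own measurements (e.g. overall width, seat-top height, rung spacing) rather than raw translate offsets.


A bed frame 2028 mm long (x) by 1269 mm wide (y). Four 75×75 mm corner posts, 517 mm tall, at the corners of the footprint. Four rails of 22 mm thickness and 179 mm height run between adjacent posts with their undersides at z = 224 mm, their outer faces flush with the outside of the frame (the two x-running rails run between the posts' inner faces; the two y-running rails run between the posts' inner faces). 15 slats, each 86 mm wide (x) and 23 mm thick, lie across the top of the two x-running rails, running the full 1269 mm width of the frame in y; along x they sit between the end posts with a 36 mm gap after the −x posts and between neighbouring slats, leaving 48 mm before the +x posts.


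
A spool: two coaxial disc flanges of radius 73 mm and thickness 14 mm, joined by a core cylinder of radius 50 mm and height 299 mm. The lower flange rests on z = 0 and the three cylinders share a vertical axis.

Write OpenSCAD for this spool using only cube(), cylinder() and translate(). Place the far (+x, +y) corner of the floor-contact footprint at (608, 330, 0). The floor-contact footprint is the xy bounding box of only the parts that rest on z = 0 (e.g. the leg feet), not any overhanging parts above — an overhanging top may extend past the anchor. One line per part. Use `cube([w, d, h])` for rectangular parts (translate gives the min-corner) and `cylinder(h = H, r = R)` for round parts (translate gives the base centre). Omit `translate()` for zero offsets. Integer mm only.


translate([535, 257, 0]) cylinder(h = 14, r = 73);
translate([535, 257, 14]) cylinder(h = 299, r = 50);
translate([535, 257, 313]) cylinder(h = 14, r = 73);


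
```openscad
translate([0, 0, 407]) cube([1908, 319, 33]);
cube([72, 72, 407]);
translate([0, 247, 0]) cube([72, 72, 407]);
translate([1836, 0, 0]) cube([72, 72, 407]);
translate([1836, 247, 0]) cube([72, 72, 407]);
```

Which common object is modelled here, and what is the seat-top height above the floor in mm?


A bench. The seat-top height is 440 mm.

A long slab on four corner posts — a bench. The slab sits at z = 407 with thickness 33, so the top is 407 + 33 = 440 mm.


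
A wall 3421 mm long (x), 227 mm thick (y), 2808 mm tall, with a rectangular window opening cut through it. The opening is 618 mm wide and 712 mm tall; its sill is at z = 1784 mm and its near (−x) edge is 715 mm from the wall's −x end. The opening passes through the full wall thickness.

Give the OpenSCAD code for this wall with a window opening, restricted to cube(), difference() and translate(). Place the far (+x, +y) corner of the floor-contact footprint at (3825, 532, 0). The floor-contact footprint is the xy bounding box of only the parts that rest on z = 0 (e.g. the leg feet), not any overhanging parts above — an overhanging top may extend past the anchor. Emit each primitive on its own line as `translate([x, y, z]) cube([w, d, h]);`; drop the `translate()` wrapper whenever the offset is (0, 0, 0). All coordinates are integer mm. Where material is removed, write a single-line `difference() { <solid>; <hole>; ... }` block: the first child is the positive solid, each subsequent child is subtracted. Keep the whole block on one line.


difference() { translate([404, 305, 0]) cube([3421, 227, 2808]); translate([1119, 305, 1784]) cube([618, 227, 712]); }


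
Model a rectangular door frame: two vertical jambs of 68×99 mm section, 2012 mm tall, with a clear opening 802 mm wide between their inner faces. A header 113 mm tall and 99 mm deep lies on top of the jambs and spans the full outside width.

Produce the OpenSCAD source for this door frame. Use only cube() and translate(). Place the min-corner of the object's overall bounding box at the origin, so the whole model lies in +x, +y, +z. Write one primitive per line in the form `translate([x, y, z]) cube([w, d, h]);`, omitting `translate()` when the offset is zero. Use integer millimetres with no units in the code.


cube([68, 99, 2012]);
translate([870, 0, 0]) cube([68, 99, 2012]);
translate([0, 0, 2012]) cube([938, 99, 113]);


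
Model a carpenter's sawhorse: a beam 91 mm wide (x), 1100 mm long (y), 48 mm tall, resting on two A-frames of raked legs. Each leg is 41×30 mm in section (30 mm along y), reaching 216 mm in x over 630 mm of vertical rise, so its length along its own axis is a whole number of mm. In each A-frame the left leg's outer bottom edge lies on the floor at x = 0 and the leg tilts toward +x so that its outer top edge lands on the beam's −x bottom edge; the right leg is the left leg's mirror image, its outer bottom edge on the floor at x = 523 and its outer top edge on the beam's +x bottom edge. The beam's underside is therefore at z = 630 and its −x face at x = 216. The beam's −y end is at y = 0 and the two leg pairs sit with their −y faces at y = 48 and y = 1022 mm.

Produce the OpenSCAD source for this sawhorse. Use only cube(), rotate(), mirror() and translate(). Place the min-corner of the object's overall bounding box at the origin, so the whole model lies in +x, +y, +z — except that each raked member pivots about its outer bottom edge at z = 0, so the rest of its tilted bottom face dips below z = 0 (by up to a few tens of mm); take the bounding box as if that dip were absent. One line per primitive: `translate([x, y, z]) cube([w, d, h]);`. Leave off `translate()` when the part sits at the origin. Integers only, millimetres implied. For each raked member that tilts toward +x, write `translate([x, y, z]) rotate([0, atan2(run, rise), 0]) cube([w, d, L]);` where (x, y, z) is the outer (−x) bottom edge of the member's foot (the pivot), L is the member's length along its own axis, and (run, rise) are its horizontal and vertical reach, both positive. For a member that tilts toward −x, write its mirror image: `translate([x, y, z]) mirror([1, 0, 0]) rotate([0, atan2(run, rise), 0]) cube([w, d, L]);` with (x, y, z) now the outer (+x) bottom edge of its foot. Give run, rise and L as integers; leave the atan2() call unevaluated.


translate([216, 0, 630]) cube([91, 1100, 48]);
translate([0, 48, 0]) rotate([0, atan2(216, 630), 0]) cube([41, 30, 666]);
translate([523, 48, 0]) mirror([1, 0, 0]) rotate([0, atan2(216, 630), 0]) cube([41, 30, 666]);
translate([0, 1022, 0]) rotate([0, atan2(216, 630), 0]) cube([41, 30, 666]);
translate([523, 1022, 0]) mirror([1, 0, 0]) rotate([0, atan2(216, 630), 0]) cube([41, 30, 666]);


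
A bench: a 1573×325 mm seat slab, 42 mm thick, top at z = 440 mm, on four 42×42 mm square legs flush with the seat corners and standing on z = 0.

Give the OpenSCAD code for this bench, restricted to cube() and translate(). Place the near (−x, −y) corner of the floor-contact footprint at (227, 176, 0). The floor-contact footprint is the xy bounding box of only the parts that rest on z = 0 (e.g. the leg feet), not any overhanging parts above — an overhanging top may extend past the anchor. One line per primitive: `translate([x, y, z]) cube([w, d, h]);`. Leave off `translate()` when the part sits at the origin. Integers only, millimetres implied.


// leg_h = 440 − 42 = 398
translate([227, 176, 398]) cube([1573, 325, 42]);
translate([227, 176, 0]) cube([42, 42, 398]);
translate([227, 459, 0]) cube([42, 42, 398]);
translate([1758, 176, 0]) cube([42, 42, 398]);
translate([1758, 459, 0]) cube([42, 42, 398]);


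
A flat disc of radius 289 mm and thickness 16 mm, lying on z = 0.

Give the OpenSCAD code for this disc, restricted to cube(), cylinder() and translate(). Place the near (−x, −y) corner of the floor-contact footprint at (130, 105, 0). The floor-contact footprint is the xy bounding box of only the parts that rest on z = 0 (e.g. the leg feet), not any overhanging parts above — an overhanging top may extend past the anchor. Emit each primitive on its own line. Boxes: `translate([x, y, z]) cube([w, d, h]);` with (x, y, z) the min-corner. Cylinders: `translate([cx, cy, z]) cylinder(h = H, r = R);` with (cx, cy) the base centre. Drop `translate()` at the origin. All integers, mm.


translate([419, 394, 0]) cylinder(h = 16, r = 289);


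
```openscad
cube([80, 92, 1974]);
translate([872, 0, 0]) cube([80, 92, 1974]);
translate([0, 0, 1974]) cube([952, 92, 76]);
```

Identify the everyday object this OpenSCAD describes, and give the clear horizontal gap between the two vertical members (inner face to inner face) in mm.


A door frame. The clear opening width is 792 mm.

Two 1974 mm tall posts with a header on top — a door frame. The left jamb is 80 mm wide at x = 0; the right jamb starts at x = 872. The clear opening is 872 − 80 = 792 mm.


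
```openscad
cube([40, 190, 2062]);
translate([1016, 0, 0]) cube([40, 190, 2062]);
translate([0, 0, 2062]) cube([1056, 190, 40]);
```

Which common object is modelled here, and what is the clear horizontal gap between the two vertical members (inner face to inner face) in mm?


A door frame. The clear opening width is 976 mm.

Two 2062 mm tall posts with a header on top — a door frame. The left jamb is 40 mm wide at x = 0; the right jamb starts at x = 1016. The clear opening is 1016 − 40 = 976 mm.


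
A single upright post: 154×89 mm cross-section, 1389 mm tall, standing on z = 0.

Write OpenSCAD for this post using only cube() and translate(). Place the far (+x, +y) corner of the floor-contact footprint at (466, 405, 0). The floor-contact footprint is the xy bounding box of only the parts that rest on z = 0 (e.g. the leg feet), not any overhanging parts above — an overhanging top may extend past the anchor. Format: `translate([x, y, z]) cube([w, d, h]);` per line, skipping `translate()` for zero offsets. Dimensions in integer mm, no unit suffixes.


translate([312, 316, 0]) cube([154, 89, 1389]);


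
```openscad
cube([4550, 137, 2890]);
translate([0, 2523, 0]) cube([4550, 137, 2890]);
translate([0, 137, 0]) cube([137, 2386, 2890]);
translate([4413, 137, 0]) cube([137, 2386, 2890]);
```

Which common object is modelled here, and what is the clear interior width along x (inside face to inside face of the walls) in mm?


A house (or room) frame. The interior width is 4276 mm.

Four 2890 mm walls enclosing a rectangle with no floor or roof — a room or house frame. Outside width is 4550 mm and wall thickness is 137 mm, so the interior width is 4550 − 2 × 137 = 4276 mm.


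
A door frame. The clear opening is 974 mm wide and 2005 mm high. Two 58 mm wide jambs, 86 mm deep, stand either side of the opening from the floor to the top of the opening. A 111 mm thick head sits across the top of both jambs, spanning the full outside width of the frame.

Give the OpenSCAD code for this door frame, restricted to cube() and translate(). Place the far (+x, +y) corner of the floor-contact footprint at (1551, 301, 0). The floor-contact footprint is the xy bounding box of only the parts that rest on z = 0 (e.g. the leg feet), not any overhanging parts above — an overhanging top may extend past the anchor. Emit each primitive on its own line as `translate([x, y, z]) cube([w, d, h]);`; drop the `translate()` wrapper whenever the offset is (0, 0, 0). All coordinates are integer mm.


translate([461, 215, 0]) cube([58, 86, 2005]);
translate([1493, 215, 0]) cube([58, 86, 2005]);
translate([461, 215, 2005]) cube([1090, 86, 111]);


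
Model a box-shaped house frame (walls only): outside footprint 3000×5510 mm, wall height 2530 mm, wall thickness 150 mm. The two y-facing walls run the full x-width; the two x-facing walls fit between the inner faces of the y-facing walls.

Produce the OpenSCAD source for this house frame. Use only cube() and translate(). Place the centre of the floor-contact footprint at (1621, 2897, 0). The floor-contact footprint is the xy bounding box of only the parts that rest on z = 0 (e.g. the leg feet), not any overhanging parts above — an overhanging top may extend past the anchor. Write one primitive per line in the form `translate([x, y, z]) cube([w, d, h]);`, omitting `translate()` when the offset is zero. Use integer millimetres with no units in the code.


translate([121, 142, 0]) cube([3000, 150, 2530]);
translate([121, 5502, 0]) cube([3000, 150, 2530]);
translate([121, 292, 0]) cube([150, 5210, 2530]);
translate([2971, 292, 0]) cube([150, 5210, 2530]);


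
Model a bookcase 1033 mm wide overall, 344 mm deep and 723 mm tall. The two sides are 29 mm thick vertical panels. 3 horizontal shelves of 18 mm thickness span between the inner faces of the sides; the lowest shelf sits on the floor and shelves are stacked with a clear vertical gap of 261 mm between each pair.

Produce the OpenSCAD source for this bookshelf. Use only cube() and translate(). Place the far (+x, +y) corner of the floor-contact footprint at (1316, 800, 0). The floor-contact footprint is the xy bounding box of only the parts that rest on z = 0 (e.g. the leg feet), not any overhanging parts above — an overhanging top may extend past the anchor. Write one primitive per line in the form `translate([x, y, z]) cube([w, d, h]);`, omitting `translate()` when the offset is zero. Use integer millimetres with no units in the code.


translate([283, 456, 0]) cube([29, 344, 723]);
translate([1287, 456, 0]) cube([29, 344, 723]);
translate([312, 456, 0]) cube([975, 344, 18]);
translate([312, 456, 279]) cube([975, 344, 18]);
translate([312, 456, 558]) cube([975, 344, 18]);


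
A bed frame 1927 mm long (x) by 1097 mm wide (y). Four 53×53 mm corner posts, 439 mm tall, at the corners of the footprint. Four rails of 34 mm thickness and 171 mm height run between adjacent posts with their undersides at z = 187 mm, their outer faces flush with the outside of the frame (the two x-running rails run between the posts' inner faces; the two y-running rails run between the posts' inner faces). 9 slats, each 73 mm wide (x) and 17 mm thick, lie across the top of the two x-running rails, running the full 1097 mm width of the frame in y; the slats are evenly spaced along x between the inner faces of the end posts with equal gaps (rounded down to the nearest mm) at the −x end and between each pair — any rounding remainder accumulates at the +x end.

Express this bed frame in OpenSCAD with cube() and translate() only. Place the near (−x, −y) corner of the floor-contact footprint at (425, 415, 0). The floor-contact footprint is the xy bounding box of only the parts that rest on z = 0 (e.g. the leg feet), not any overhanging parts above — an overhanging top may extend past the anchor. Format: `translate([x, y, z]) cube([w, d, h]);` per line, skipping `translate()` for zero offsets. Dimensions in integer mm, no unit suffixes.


translate([425, 415, 0]) cube([53, 53, 439]);
translate([425, 1459, 0]) cube([53, 53, 439]);
translate([2299, 415, 0]) cube([53, 53, 439]);
translate([2299, 1459, 0]) cube([53, 53, 439]);
translate([478, 415, 187]) cube([1821, 34, 171]);
translate([478, 1478, 187]) cube([1821, 34, 171]);
translate([425, 468, 187]) cube([34, 991, 171]);
translate([2318, 468, 187]) cube([34, 991, 171]);
translate([594, 415, 358]) cube([73, 1097, 17]);
translate([783, 415, 358]) cube([73, 1097, 17]);
translate([972, 415, 358]) cube([73, 1097, 17]);
translate([1161, 415, 358]) cube([73, 1097, 17]);
translate([1350, 415, 358]) cube([73, 1097, 17]);
translate([1539, 415, 358]) cube([73, 1097, 17]);
translate([1728, 415, 358]) cube([73, 1097, 17]);
translate([1917, 415, 358]) cube([73, 1097, 17]);
translate([2106, 415, 358]) cube([73, 1097, 17]);


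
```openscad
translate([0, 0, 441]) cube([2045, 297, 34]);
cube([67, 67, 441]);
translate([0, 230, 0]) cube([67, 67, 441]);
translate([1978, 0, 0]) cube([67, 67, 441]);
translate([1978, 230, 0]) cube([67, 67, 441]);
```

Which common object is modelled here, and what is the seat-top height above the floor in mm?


A bench. The seat-top height is 475 mm.

A long slab on four corner posts — a bench. The slab sits at z = 441 with thickness 34, so the top is 441 + 34 = 475 mm.


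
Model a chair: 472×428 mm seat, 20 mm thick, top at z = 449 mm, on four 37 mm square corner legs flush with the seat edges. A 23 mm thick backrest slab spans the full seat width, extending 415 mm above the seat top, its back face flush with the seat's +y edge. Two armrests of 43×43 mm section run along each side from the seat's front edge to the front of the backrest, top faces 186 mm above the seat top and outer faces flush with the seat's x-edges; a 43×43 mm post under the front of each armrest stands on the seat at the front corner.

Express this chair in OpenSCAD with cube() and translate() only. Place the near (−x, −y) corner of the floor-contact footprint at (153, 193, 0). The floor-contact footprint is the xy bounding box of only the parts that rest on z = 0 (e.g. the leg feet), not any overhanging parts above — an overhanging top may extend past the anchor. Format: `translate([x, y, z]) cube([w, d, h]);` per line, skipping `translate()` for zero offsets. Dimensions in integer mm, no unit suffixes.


translate([153, 193, 429]) cube([472, 428, 20]);
translate([153, 193, 0]) cube([37, 37, 429]);
translate([588, 193, 0]) cube([37, 37, 429]);
translate([153, 584, 0]) cube([37, 37, 429]);
translate([588, 584, 0]) cube([37, 37, 429]);
translate([153, 598, 449]) cube([472, 23, 415]);
translate([153, 193, 592]) cube([43, 405, 43]);
translate([582, 193, 592]) cube([43, 405, 43]);
translate([153, 193, 449]) cube([43, 43, 143]);
translate([582, 193, 449]) cube([43, 43, 143]);


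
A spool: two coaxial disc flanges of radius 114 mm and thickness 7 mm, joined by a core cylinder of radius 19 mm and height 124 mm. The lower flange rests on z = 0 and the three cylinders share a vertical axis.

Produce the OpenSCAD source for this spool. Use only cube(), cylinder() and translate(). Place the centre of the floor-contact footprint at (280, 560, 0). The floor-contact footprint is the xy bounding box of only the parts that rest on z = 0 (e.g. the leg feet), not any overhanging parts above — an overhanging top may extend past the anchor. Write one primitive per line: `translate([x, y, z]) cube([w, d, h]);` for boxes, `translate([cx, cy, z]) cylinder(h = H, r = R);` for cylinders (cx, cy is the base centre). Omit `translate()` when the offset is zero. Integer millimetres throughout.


translate([280, 560, 0]) cylinder(h = 7, r = 114);
translate([280, 560, 7]) cylinder(h = 124, r = 19);
translate([280, 560, 131]) cylinder(h = 7, r = 114);


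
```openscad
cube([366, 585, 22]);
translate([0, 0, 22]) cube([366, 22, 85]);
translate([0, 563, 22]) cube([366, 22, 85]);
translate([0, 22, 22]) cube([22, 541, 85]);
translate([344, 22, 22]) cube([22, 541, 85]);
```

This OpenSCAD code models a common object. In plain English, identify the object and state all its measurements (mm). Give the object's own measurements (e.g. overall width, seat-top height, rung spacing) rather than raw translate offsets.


An open-topped rectangular box: outside dimensions 366×585×107 mm, with a uniform wall and base thickness of 22 mm. The base is a full 366×585 slab on the floor; four walls sit on top of the base. The front and back walls (the −y and +y sides) span the full width; the two side walls fit between them.


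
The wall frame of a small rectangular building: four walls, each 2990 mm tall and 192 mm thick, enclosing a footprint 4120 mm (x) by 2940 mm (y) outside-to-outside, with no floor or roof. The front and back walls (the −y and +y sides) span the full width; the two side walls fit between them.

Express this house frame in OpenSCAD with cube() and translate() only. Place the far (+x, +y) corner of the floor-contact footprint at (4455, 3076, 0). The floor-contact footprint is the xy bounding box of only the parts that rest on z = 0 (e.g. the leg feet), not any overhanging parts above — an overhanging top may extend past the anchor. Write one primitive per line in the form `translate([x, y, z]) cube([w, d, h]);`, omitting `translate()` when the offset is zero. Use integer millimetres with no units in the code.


translate([335, 136, 0]) cube([4120, 192, 2990]);
translate([335, 2884, 0]) cube([4120, 192, 2990]);
translate([335, 328, 0]) cube([192, 2556, 2990]);
translate([4263, 328, 0]) cube([192, 2556, 2990]);


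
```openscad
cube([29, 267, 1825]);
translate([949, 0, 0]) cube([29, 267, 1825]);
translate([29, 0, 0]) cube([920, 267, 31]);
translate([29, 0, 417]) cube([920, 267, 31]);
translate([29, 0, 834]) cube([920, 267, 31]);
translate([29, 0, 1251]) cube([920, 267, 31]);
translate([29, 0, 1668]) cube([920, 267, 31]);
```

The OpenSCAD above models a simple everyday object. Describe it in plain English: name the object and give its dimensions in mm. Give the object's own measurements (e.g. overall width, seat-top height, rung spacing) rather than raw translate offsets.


An open bookshelf. Two side panels, each 29 mm thick, 267 mm deep and 1825 mm tall, stand 978 mm apart (outside-to-outside). Between them sit 5 shelves, each 31 mm thick and 267 mm deep, spanning the full gap between the sides. The bottom shelf rests on the floor (its underside at z = 0) and the clear gap between one shelf's top and the next shelf's underside is 386 mm.


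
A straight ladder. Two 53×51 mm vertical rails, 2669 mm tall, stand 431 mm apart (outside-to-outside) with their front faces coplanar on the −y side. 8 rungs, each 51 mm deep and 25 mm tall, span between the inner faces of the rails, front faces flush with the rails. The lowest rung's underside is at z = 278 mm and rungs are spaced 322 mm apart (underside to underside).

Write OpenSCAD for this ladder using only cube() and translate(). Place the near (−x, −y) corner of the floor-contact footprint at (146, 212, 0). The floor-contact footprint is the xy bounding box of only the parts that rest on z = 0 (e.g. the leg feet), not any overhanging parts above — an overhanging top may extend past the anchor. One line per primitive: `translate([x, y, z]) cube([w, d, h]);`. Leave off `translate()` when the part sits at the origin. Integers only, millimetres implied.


translate([146, 212, 0]) cube([53, 51, 2669]);
translate([524, 212, 0]) cube([53, 51, 2669]);
translate([199, 212, 278]) cube([325, 51, 25]);
translate([199, 212, 600]) cube([325, 51, 25]);
translate([199, 212, 922]) cube([325, 51, 25]);
translate([199, 212, 1244]) cube([325, 51, 25]);
translate([199, 212, 1566]) cube([325, 51, 25]);
translate([199, 212, 1888]) cube([325, 51, 25]);
translate([199, 212, 2210]) cube([325, 51, 25]);
translate([199, 212, 2532]) cube([325, 51, 25]);


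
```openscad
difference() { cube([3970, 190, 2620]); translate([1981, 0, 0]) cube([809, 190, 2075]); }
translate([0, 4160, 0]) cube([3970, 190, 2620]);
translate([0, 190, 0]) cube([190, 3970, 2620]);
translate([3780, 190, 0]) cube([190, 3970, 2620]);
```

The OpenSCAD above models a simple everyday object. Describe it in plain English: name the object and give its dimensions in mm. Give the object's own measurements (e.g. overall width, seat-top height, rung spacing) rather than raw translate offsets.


A single room: four walls, each 2620 mm tall and 190 mm thick, enclosing an outside footprint 3970×4350 mm (x × y), no floor or roof. The front and back walls (−y and +y sides) run the full x-width; the side walls fit between their inner faces. A door opening 809 mm wide and 2075 mm tall is cut through the front wall from the floor up, its −x edge 1981 mm from the wall's −x end.


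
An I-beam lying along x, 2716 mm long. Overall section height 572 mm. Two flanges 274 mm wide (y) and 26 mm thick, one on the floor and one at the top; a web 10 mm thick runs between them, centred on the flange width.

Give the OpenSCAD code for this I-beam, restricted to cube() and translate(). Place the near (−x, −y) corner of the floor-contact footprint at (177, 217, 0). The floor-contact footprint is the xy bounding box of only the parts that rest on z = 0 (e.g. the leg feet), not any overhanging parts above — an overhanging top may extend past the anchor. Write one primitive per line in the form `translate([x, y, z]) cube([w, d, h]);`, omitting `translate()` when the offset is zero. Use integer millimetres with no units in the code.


translate([177, 217, 0]) cube([2716, 274, 26]);
translate([177, 349, 26]) cube([2716, 10, 520]);
translate([177, 217, 546]) cube([2716, 274, 26]);
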